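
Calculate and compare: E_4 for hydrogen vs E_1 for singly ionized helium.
He⁺ at n = 1 (E = -54.42280 eV)

Using E_n = -13.6057 Z² / n² eV:

H (Z = 1) at n = 4:
E = -13.6057 × 1² / 4² = -13.6057 × 1 / 16 = -0.85035625 eV

He⁺ (Z = 2) at n = 1:
E = -13.6057 × 2² / 1² = -13.6057 × 4 / 1 = -54.42280000 eV

Since -54.42280000 eV < -0.85035625 eV,
He⁺ at n = 1 is more tightly bound (requires more energy to ionize).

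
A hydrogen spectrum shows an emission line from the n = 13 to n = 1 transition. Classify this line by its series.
Lyman series

The spectral series in hydrogen are named based on the final (lower) energy level:
- Lyman series: n_final = 1 (ultraviolet)
- Balmer series: n_final = 2 (visible/near-UV)
- Paschen series: n_final = 3 (infrared)
- Brackett series: n_final = 4 (infrared)
- Pfund series: n_final = 5 (far infrared)

Since this transition ends at n = 1, it belongs to the Lyman series.

For reference, this 13 → 1 line has photon energy
ΔE = 13.6057 eV × (1/1² - 1/13²) = 13.52519 eV,
corresponding to wavelength λ = hc/ΔE = 1239.84 eV·nm / 13.52519 eV = 91.669 nm in the ultraviolet region.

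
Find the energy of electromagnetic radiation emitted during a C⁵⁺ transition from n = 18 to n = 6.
12.094 eV

The energy levels are E_n = -13.6057 Z² eV / n².

Energy at n = 18: E_18 = -13.6057 × 6² / 18² = -1.511744 eV
Energy at n = 6: E_6 = -13.6057 × 6² / 6² = -13.605700 eV

For emission (electron falling to lower state), the photon energy is:
E_photon = E_18 - E_6 = |-1.511744 - (-13.605700)|
E_photon = 12.094 eV

This energy is carried away by the emitted photon.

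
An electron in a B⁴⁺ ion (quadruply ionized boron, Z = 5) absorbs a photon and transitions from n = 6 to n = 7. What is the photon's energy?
2.507 eV

The energy levels of a hydrogen-like atom are E_n = -13.6057 Z² eV / n².

Energy at n = 6: E_6 = -13.6057 × 5² / 6² = -9.448403 eV
Energy at n = 7: E_7 = -13.6057 × 5² / 7² = -6.941684 eV

The excitation energy is the difference:
ΔE = E_7 - E_6
ΔE = -6.941684 - (-9.448403)
ΔE = 2.507 eV

Since this is positive, energy must be absorbed (photon absorption).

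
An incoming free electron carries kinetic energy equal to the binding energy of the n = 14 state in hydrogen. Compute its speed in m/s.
1.56264e+05 m/s (or 0.052124% of c)

The binding energy at n = 14 for hydrogen is:
E_14 = -13.6057/14² = -0.0694168367 eV
|E_14| = 0.0694168367 eV

Convert to Joules:
KE = 0.0694168367 eV × (1.602177 × 10⁻¹⁹ J/eV) = 1.1121806e-20 J

Using KE = ½mv²:
v = √(2·KE/m_e)
v = √(2 × 1.1121806e-20 J / 9.10938 × 10⁻³¹ kg)
v = 1.56264e+05 m/s

This is approximately 0.052124% the speed of light.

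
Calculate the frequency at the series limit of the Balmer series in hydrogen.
8.2246e+14 Hz

The series limit corresponds to the transition from n = ∞ to n = 2.
This is the highest energy (shortest wavelength) transition in the Balmer series.

E_∞ = 0 eV
E_2 = -13.6057 / 2² = -3.4014250 eV

Energy at series limit:
ΔE = E_∞ - E_2 = 0 - (-3.4014250) = 3.4014250 eV
E = 3.4014250 eV × (1.602177 × 10⁻¹⁹ J/eV) = 5.449685e-19 J
f = E/h = 5.449685e-19 J / (6.62607 × 10⁻³⁴ J·s) = 8.2246e+14 Hz

This energy equals the ionization energy from the n = 2 state of hydrogen.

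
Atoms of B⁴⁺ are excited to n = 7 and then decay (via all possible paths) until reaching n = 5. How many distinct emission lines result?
3

The electron can occupy levels n = 5, 6, ..., 7 during de-excitation — that is m = 7 - 5 + 1 = 3 distinct levels.

The number of distinct spectral lines equals the number of ways to choose 2 of these m levels (each pair gives one possible emission transition):

Number of lines = m(m-1)/2 = 3×2/2 = 3

These correspond to all possible transitions between the 3 levels:
7 → 6, 7 → 5, 6 → 5

Each transition produces a photon with a unique energy (and thus wavelength). This count does not depend on Z.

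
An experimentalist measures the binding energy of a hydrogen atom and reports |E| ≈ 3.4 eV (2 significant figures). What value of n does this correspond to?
n = 2

The exact energy levels follow E_n = -13.6057 eV / n².

The measured value (-3.4 eV) is reported to only 2 significant figures, so we must test candidate n values and see which one matches to that precision.

Candidate energies:
  n = 1:  E = -13.6057/1² = -13.60570 eV
  n = 2:  E = -13.6057/2² = -3.40143 eV  ← matches
  n = 3:  E = -13.6057/3² = -1.51174 eV
  n = 4:  E = -13.6057/4² = -0.85036 eV

Checking against the measurement of -3.4 eV (2 sig figs), only n = 2 agrees:
E_2 = -3.40143 eV, which rounds to -3.4 eV ✓

Therefore n = 2.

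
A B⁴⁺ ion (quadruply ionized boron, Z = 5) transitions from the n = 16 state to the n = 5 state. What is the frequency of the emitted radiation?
2.969e+15 Hz

First, find the transition energy:
E_16 = -13.6057 × 5² / 16² = -1.3286816 eV
E_5 = -13.6057 × 5² / 5² = -13.6057000 eV
|ΔE| = |E_5 - E_16| = 12.2770184 eV

Convert to Joules: E = 12.2770184 eV × (1.602177 × 10⁻¹⁹ J/eV) = 1.96700e-18 J

Using E = hf:
f = E/h = 1.96700e-18 J / (6.62607 × 10⁻³⁴ J·s)
f = 2.969e+15 Hz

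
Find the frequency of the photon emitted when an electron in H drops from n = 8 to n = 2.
7.71e+14 Hz

First, find the transition energy:
E_8 = -13.6057 / 8² = -0.21258906 eV
E_2 = -13.6057 / 2² = -3.40142500 eV
|ΔE| = |E_2 - E_8| = 3.18883594 eV

Convert to Joules: E = 3.18883594 eV × (1.602177 × 10⁻¹⁹ J/eV) = 5.1091e-19 J

Using E = hf:
f = E/h = 5.1091e-19 J / (6.62607 × 10⁻³⁴ J·s)
f = 7.71e+14 Hz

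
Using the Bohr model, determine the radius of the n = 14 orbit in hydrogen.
10.3719 nm (or 103.7187 Å)

The Bohr radius formula is:
r_n = n² a₀ / Z

where a₀ = 0.0529177 nm is the Bohr radius.

For H (Z = 1) at n = 14:
r_14 = 14² × 0.0529177 nm / 1
r_14 = 196 × 0.0529177 nm / 1
r_14 = 10.37187 nm / 1
r_14 = 10.3719 nm

The electron orbits at approximately 10.3719 nm from the nucleus.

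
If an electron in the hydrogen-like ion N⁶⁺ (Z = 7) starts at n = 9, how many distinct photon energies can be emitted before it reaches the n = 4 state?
15

The electron can occupy levels n = 4, 5, ..., 9 during de-excitation — that is m = 9 - 4 + 1 = 6 distinct levels.

The number of distinct spectral lines equals the number of ways to choose 2 of these m levels (each pair gives one possible emission transition):

Number of lines = m(m-1)/2 = 6×5/2 = 15

These correspond to all possible transitions between the 6 levels:
9 → 8, 9 → 7, 9 → 6, 9 → 5, 9 → 4, 8 → 7, 8 → 6, 8 → 5...

Each transition produces a photon with a unique energy (and thus wavelength). This count does not depend on Z.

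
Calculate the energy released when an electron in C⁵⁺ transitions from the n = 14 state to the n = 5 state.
17.093 eV

The energy levels are E_n = -13.6057 Z² eV / n².

Energy at n = 14: E_14 = -13.6057 × 6² / 14² = -2.499006 eV
Energy at n = 5: E_5 = -13.6057 × 6² / 5² = -19.592208 eV

For emission (electron falling to lower state), the photon energy is:
E_photon = E_14 - E_5 = |-2.499006 - (-19.592208)|
E_photon = 17.093 eV

This energy is carried away by the emitted photon.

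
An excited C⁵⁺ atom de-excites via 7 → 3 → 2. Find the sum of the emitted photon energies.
112.455 eV

The energy levels of C⁵⁺ are E_n = -13.6057 × 6² / n² eV.

First transition (7 → 3):
ΔE₁ = |E_3 - E_7|
ΔE₁ = |-54.422800000 - (-9.996024490)| = 44.426776 eV

Second transition (3 → 2):
ΔE₂ = |E_2 - E_3|
ΔE₂ = |-122.451300000 - (-54.422800000)| = 68.028500 eV

Total energy released:
E_total = ΔE₁ + ΔE₂ = 44.426776 + 68.028500 = 112.455 eV

Note: This equals the direct transition 7 → 2: 112.455 eV ✓
Energy is conserved regardless of the path taken.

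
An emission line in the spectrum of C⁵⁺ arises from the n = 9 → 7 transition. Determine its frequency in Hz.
9.549e+14 Hz

First, find the transition energy:
E_9 = -13.6057 × 6² / 9² = -6.046978 eV
E_7 = -13.6057 × 6² / 7² = -9.996024 eV
|ΔE| = |E_7 - E_9| = 3.949046 eV

Convert to Joules: E = 3.949046 eV × (1.602177 × 10⁻¹⁹ J/eV) = 6.32707e-19 J

Using E = hf:
f = E/h = 6.32707e-19 J / (6.62607 × 10⁻³⁴ J·s)
f = 9.549e+14 Hz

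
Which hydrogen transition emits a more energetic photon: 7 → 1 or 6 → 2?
7 → 1

Calculate the energy for each transition:

Transition 7 → 1:
ΔE₁ = |E_1 - E_7| = |-13.6057/1² - (-13.6057/7²)|
ΔE₁ = |-13.605700000 - (-0.277667347)| = 13.328033 eV

Transition 6 → 2:
ΔE₂ = |E_2 - E_6| = |-13.6057/2² - (-13.6057/6²)|
ΔE₂ = |-3.401425000 - (-0.377936111)| = 3.023489 eV

Since 13.328033 eV > 3.023489 eV, the transition 7 → 1 emits the more energetic photon.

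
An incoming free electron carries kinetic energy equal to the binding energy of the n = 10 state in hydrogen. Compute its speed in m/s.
2.18769e+05 m/s (or 0.073% of c)

The binding energy at n = 10 for hydrogen is:
E_10 = -13.6057/10² = -0.136057000 eV
|E_10| = 0.136057000 eV

Convert to Joules:
KE = 0.136057000 eV × (1.602177 × 10⁻¹⁹ J/eV) = 2.1798740e-20 J

Using KE = ½mv²:
v = √(2·KE/m_e)
v = √(2 × 2.1798740e-20 J / 9.10938 × 10⁻³¹ kg)
v = 2.18769e+05 m/s

This is approximately 0.073% the speed of light.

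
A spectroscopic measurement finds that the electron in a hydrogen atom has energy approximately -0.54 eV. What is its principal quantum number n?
n = 5

The exact energy levels follow E_n = -13.6057 eV / n².

The measured value (-0.54 eV) is reported to only 2 significant figures, so we must test candidate n values and see which one matches to that precision.

Candidate energies:
  n = 3:  E = -13.6057/3² = -1.51174 eV
  n = 4:  E = -13.6057/4² = -0.85036 eV
  n = 5:  E = -13.6057/5² = -0.54423 eV  ← matches
  n = 6:  E = -13.6057/6² = -0.37794 eV
  n = 7:  E = -13.6057/7² = -0.27767 eV

Checking against the measurement of -0.54 eV (2 sig figs), only n = 5 agrees:
E_5 = -0.54423 eV, which rounds to -0.54 eV ✓

Therefore n = 5.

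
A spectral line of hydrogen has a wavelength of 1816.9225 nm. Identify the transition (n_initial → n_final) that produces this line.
n = 9 → n = 4

First, find the photon energy from the wavelength (hc = 1239.84 eV·nm):
E = hc/λ = 1239.84 eV·nm / 1816.9225 nm = 0.68238464 eV

The energy levels of hydrogen satisfy E_n = -13.6057 / n² eV, so an emission n_i → n_f releases
ΔE = 13.6057 × (1/n_f² − 1/n_i²) eV.

Setting ΔE equal to the photon energy:
1/n_f² − 1/n_i² = 0.68238464 / 13.6057 = 0.050154321

Since 1/n_i² must be positive, we need 1/n_f² > 0.050154321, i.e. n_f ≤ 4. For each allowed n_f, solve n_i = (1/n_f² − 0.050154321)^(−1/2) and check whether it is a whole number:
  n_f = 1: 1/n_i² = 1.000000000 − 0.050154321 = 0.949845679 → n_i = 1.026  (not an integer) ✗
  n_f = 2: 1/n_i² = 0.250000000 − 0.050154321 = 0.199845679 → n_i = 2.237  (not an integer) ✗
  n_f = 3: 1/n_i² = 0.111111111 − 0.050154321 = 0.060956790 → n_i = 4.050  (not an integer) ✗
  n_f = 4: 1/n_i² = 0.062500000 − 0.050154321 = 0.012345679 → n_i = 9.000  → integer, n_i = 9 ✓

Only n_f = 4 gives an integer upper level, n_i = 9.

The transition is from n = 9 to n = 4 (emission).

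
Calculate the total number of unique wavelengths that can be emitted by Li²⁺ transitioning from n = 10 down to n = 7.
6

The electron can occupy levels n = 7, 8, ..., 10 during de-excitation — that is m = 10 - 7 + 1 = 4 distinct levels.

The number of distinct spectral lines equals the number of ways to choose 2 of these m levels (each pair gives one possible emission transition):

Number of lines = m(m-1)/2 = 4×3/2 = 6

These correspond to all possible transitions between the 4 levels:
10 → 9, 10 → 8, 10 → 7, 9 → 8, 9 → 7, 8 → 7

Each transition produces a photon with a unique energy (and thus wavelength). This count does not depend on Z.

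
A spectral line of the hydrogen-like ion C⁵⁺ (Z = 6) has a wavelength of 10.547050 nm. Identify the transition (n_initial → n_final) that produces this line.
n = 10 → n = 2

First, find the photon energy from the wavelength (hc = 1239.84 eV·nm):
E = hc/λ = 1239.84 eV·nm / 10.547050 nm = 117.55325 eV

The energy levels of C⁵⁺ satisfy E_n = -13.6057 × 6² / n² eV, so an emission n_i → n_f releases
ΔE = 13.6057 × 6² × (1/n_f² − 1/n_i²) eV.

Setting ΔE equal to the photon energy:
1/n_f² − 1/n_i² = 117.55325 / (13.6057 × 6²) = 0.24000000

Since 1/n_i² must be positive, we need 1/n_f² > 0.24000000, i.e. n_f ≤ 2. For each allowed n_f, solve n_i = (1/n_f² − 0.24000000)^(−1/2) and check whether it is a whole number:
  n_f = 1: 1/n_i² = 1.00000000 − 0.24000000 = 0.76000000 → n_i = 1.147  (not an integer) ✗
  n_f = 2: 1/n_i² = 0.25000000 − 0.24000000 = 0.01000000 → n_i = 10.000  → integer, n_i = 10 ✓

Only n_f = 2 gives an integer upper level, n_i = 10.

The transition is from n = 10 to n = 2 (emission).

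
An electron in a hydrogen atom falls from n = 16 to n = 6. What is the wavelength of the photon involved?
3817.37248 nm

First, find the transition energy using E_n = -13.6057 / n² eV:
E_16 = -13.6057 / 16² = -0.05314726563 eV
E_6 = -13.6057 / 6² = -0.37793611111 eV

Photon energy: |ΔE| = |E_6 - E_16| = 0.32478884548 eV

Convert to wavelength using E = hc/λ with hc = 1239.84 eV·nm:
λ = hc/E = 1239.84 eV·nm / 0.32478884548 eV
λ = 3817.37248 nm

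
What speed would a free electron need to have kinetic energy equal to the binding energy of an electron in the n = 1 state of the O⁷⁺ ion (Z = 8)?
1.75e+07 m/s (or 5.83784% of c)

The binding energy at n = 1 for O⁷⁺ is:
E_1 = -13.6057 × 8²/1² = -870.7648000 eV
|E_1| = 870.7648000 eV

Convert to Joules:
KE = 870.7648000 eV × (1.602177 × 10⁻¹⁹ J/eV) = 1.3951e-16 J

Using KE = ½mv²:
v = √(2·KE/m_e)
v = √(2 × 1.3951e-16 J / 9.10938 × 10⁻³¹ kg)
v = 1.75e+07 m/s

This is approximately 5.83784% the speed of light.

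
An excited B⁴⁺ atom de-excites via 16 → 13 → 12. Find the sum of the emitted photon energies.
1.03342 eV

The energy levels of B⁴⁺ are E_n = -13.6057 × 5² / n² eV.

First transition (16 → 13):
ΔE₁ = |E_13 - E_16|
ΔE₁ = |-2.01267751479 - (-1.32868164063)| = 0.68399587 eV

Second transition (13 → 12):
ΔE₂ = |E_12 - E_13|
ΔE₂ = |-2.36210069444 - (-2.01267751479)| = 0.34942318 eV

Total energy released:
E_total = ΔE₁ + ΔE₂ = 0.68399587 + 0.34942318 = 1.03342 eV

Note: This equals the direct transition 16 → 12: 1.03342 eV ✓
Energy is conserved regardless of the path taken.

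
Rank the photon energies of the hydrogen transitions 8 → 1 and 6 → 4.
8 → 1

Calculate the energy for each transition:

Transition 8 → 1:
ΔE₁ = |E_1 - E_8| = |-13.6057/1² - (-13.6057/8²)|
ΔE₁ = |-13.605700000000 - (-0.212589062500)| = 13.393110938 eV

Transition 6 → 4:
ΔE₂ = |E_4 - E_6| = |-13.6057/4² - (-13.6057/6²)|
ΔE₂ = |-0.850356250000 - (-0.377936111111)| = 0.472420139 eV

Since 13.393110938 eV > 0.472420139 eV, the transition 8 → 1 emits the more energetic photon.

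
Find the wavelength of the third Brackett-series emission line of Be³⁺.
135.31 nm

The lines of a series are numbered from the longest wavelength (smallest ΔE) outward; the third line is the transition from n = n_f + 3 to n_f.
The Brackett series has all transitions ending at n_f = 4.

For Be³⁺ (Z = 4), the third line (γ-line) is the jump from n = 7 to n = 4:
E_7 = -13.6057 × 4² / 7² = -4.442678 eV
E_4 = -13.6057 × 4² / 4² = -13.605700 eV
ΔE = E_7 - E_4 = 9.163022 eV

λ = hc/E = 1239.84 eV·nm / 9.163022 eV
λ = 135.31 nm

This is the γ-line of the Brackett series in Be³⁺.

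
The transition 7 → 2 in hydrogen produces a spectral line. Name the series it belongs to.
Balmer series

The spectral series in hydrogen are named based on the final (lower) energy level:
- Lyman series: n_final = 1 (ultraviolet)
- Balmer series: n_final = 2 (visible/near-UV)
- Paschen series: n_final = 3 (infrared)
- Brackett series: n_final = 4 (infrared)
- Pfund series: n_final = 5 (far infrared)

Since this transition ends at n = 2, it belongs to the Balmer series.

For reference, this 7 → 2 line has photon energy
ΔE = 13.6057 eV × (1/2² - 1/7²) = 3.1237577 eV,
corresponding to wavelength λ = hc/ΔE = 1239.84 eV·nm / 3.1237577 eV = 396.907 nm in the visible/near-UV region.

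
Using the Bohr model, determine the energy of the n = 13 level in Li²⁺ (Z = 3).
-0.72 eV

For hydrogen-like ions, the energy levels scale with Z²:
E_n = -13.6057 Z² / n² eV

For Li²⁺ (Z = 3) at n = 13:
E_13 = -13.6057 × 3² / 13²
E_13 = -13.6057 × 9 / 169
E_13 = -122.4513 / 169
E_13 = -0.72 eV

The energy is 9 times more negative than hydrogen at the same n due to the stronger nuclear charge.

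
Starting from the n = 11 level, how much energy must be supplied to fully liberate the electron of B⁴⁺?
2.81 eV

The ionization energy is the energy needed to remove the electron completely (n → ∞).

For a hydrogen-like ion with Z = 5, E_n = -13.6057 Z² / n² eV.

At n = 11: E_11 = -13.6057 × 5² / 11² = -2.81110 eV
At n = ∞: E_∞ = 0 eV

Ionization energy = E_∞ - E_11 = 0 - (-2.81110) = 2.81110 eV
Ionization energy ≈ 2.81 eV

This is also called the binding energy of the electron in state n = 11.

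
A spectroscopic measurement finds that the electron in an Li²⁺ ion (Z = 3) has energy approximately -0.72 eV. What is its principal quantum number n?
n = 13

The exact energy levels follow E_n = -13.6057 Z² / n² eV with Z = 3.

The measured value (-0.72 eV) is reported to only 2 significant figures, so we must test candidate n values and see which one matches to that precision.

Candidate energies:
  n = 11:  E = -13.6057 × 3² / 11² = -1.01199 eV
  n = 12:  E = -13.6057 × 3² / 12² = -0.85036 eV
  n = 13:  E = -13.6057 × 3² / 13² = -0.72456 eV  ← matches
  n = 14:  E = -13.6057 × 3² / 14² = -0.62475 eV
  n = 15:  E = -13.6057 × 3² / 15² = -0.54423 eV

Checking against the measurement of -0.72 eV (2 sig figs), only n = 13 agrees:
E_13 = -0.72456 eV, which rounds to -0.72 eV ✓

Therefore n = 13.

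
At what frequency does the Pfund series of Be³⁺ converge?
2.106e+15 Hz

The series limit corresponds to the transition from n = ∞ to n = 5.
This is the highest energy (shortest wavelength) transition in the Pfund series.

E_∞ = 0 eV
E_5 = -13.6057 × 4² / 5² = -8.70764800 eV

Energy at series limit:
ΔE = E_∞ - E_5 = 0 - (-8.70764800) = 8.70764800 eV
E = 8.70764800 eV × (1.602177 × 10⁻¹⁹ J/eV) = 1.39512e-18 J
f = E/h = 1.39512e-18 J / (6.62607 × 10⁻³⁴ J·s) = 2.106e+15 Hz

This energy equals the ionization energy from the n = 5 state of Be³⁺.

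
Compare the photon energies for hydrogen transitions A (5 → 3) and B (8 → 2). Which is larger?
8 → 2

Calculate the energy for each transition:

Transition 5 → 3:
ΔE₁ = |E_3 - E_5| = |-13.6057/3² - (-13.6057/5²)|
ΔE₁ = |-1.51174444 - (-0.54422800)| = 0.96752 eV

Transition 8 → 2:
ΔE₂ = |E_2 - E_8| = |-13.6057/2² - (-13.6057/8²)|
ΔE₂ = |-3.40142500 - (-0.21258906)| = 3.18884 eV

Since 3.18884 eV > 0.96752 eV, the transition 8 → 2 emits the more energetic photon.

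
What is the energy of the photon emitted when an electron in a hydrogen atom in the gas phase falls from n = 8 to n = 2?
3.188836 eV

The energy levels are E_n = -13.6057 eV / n².

Energy at n = 8: E_8 = -13.6057 / 8² = -0.212589063 eV
Energy at n = 2: E_2 = -13.6057 / 2² = -3.401425000 eV

For emission (electron falling to lower state), the photon energy is:
E_photon = E_8 - E_2 = |-0.212589063 - (-3.401425000)|
E_photon = 3.188836 eV

This energy is carried away by the emitted photon.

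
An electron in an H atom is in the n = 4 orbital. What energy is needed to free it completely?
0.85 eV

The ionization energy is the energy needed to remove the electron completely (n → ∞).

For hydrogen, E_n = -13.6057 eV / n².

At n = 4: E_4 = -13.6057 / 4² = -0.85036 eV
At n = ∞: E_∞ = 0 eV

Ionization energy = E_∞ - E_4 = 0 - (-0.85036) = 0.85036 eV
Ionization energy ≈ 0.85 eV

This is also called the binding energy of the electron in state n = 4.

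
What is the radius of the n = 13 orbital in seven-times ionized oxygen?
1.1179 nm (or 11.1789 Å)

The Bohr radius formula is:
r_n = n² a₀ / Z

where a₀ = 0.0529177 nm is the Bohr radius.

For O⁷⁺ (Z = 8) at n = 13:
r_13 = 13² × 0.0529177 nm / 8
r_13 = 169 × 0.0529177 nm / 8
r_13 = 8.94309 nm / 8
r_13 = 1.1179 nm

The electron orbits at approximately 1.1179 nm from the nucleus.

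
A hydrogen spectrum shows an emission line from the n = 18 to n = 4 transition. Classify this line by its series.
Brackett series

The spectral series in hydrogen are named based on the final (lower) energy level:
- Lyman series: n_final = 1 (ultraviolet)
- Balmer series: n_final = 2 (visible/near-UV)
- Paschen series: n_final = 3 (infrared)
- Brackett series: n_final = 4 (infrared)
- Pfund series: n_final = 5 (far infrared)

Since this transition ends at n = 4, it belongs to the Brackett series.

For reference, this 18 → 4 line has photon energy
ΔE = 13.6057 eV × (1/4² - 1/18²) = 0.80836334877 eV,
corresponding to wavelength λ = hc/ΔE = 1239.84 eV·nm / 0.80836334877 eV = 1533.76573 nm in the infrared region.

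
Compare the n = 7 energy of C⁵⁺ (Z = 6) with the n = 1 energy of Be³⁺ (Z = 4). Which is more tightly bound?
Be³⁺ at n = 1 (E = -217.6912 eV)

Using E_n = -13.6057 Z² / n² eV:

C⁵⁺ (Z = 6) at n = 7:
E = -13.6057 × 6² / 7² = -13.6057 × 36 / 49 = -9.9960245 eV

Be³⁺ (Z = 4) at n = 1:
E = -13.6057 × 4² / 1² = -13.6057 × 16 / 1 = -217.6912000 eV

Since -217.6912000 eV < -9.9960245 eV,
Be³⁺ at n = 1 is more tightly bound (requires more energy to ionize).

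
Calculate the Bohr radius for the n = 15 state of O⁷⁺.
1.4883 nm (or 14.8831 Å)

The Bohr radius formula is:
r_n = n² a₀ / Z

where a₀ = 0.0529177 nm is the Bohr radius.

For O⁷⁺ (Z = 8) at n = 15:
r_15 = 15² × 0.0529177 nm / 8
r_15 = 225 × 0.0529177 nm / 8
r_15 = 11.90648 nm / 8
r_15 = 1.4883 nm

The electron orbits at approximately 1.4883 nm from the nucleus.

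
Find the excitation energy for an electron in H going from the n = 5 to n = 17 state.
0.49715 eV

The energy levels of a hydrogen-like atom are E_n = -13.6057 eV / n².

Energy at n = 5: E_5 = -13.6057 / 5² = -0.54422800 eV
Energy at n = 17: E_17 = -13.6057 / 17² = -0.04707855 eV

The excitation energy is the difference:
ΔE = E_17 - E_5
ΔE = -0.04707855 - (-0.54422800)
ΔE = 0.49715 eV

Since this is positive, energy must be absorbed (photon absorption).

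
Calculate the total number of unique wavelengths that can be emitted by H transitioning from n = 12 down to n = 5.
28

The electron can occupy levels n = 5, 6, ..., 12 during de-excitation — that is m = 12 - 5 + 1 = 8 distinct levels.

The number of distinct spectral lines equals the number of ways to choose 2 of these m levels (each pair gives one possible emission transition):

Number of lines = m(m-1)/2 = 8×7/2 = 28

These correspond to all possible transitions between the 8 levels:
12 → 11, 12 → 10, 12 → 9, 12 → 8, 12 → 7, 12 → 6, 12 → 5, 11 → 10...

Each transition produces a photon with a unique energy (and thus wavelength). This count does not depend on Z.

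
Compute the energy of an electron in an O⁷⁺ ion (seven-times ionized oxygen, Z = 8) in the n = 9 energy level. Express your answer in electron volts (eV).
-10.750 eV

The energy levels of a hydrogen-like atom are given by:
E_n = -13.6057 Z² / n² eV  (with Z = 8 for O⁷⁺)

For n = 9:
E_9 = -13.6057 × 8² / 9²
E_9 = -13.6057 × 64 / 81
E_9 = -10.750 eV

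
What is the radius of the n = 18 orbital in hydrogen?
17.14534 nm (or 171.45341 Å)

The Bohr radius formula is:
r_n = n² a₀ / Z

where a₀ = 0.05291772 nm is the Bohr radius.

For H (Z = 1) at n = 18:
r_18 = 18² × 0.05291772 nm / 1
r_18 = 324 × 0.05291772 nm / 1
r_18 = 17.145341 nm / 1
r_18 = 17.14534 nm

The electron orbits at approximately 17.14534 nm from the nucleus.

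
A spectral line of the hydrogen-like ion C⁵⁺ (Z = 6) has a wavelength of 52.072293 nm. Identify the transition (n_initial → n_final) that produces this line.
n = 4 → n = 3

First, find the photon energy from the wavelength (hc = 1239.84 eV·nm):
E = hc/λ = 1239.84 eV·nm / 52.072293 nm = 23.809975 eV

The energy levels of C⁵⁺ satisfy E_n = -13.6057 × 6² / n² eV, so an emission n_i → n_f releases
ΔE = 13.6057 × 6² × (1/n_f² − 1/n_i²) eV.

Setting ΔE equal to the photon energy:
1/n_f² − 1/n_i² = 23.809975 / (13.6057 × 6²) = 0.048611111

Since 1/n_i² must be positive, we need 1/n_f² > 0.048611111, i.e. n_f ≤ 4. For each allowed n_f, solve n_i = (1/n_f² − 0.048611111)^(−1/2) and check whether it is a whole number:
  n_f = 1: 1/n_i² = 1.000000000 − 0.048611111 = 0.951388889 → n_i = 1.025  (not an integer) ✗
  n_f = 2: 1/n_i² = 0.250000000 − 0.048611111 = 0.201388889 → n_i = 2.228  (not an integer) ✗
  n_f = 3: 1/n_i² = 0.111111111 − 0.048611111 = 0.062500000 → n_i = 4.000  → integer, n_i = 4 ✓
  n_f = 4: 1/n_i² = 0.062500000 − 0.048611111 = 0.013888889 → n_i = 8.485  (not an integer) ✗

Only n_f = 3 gives an integer upper level, n_i = 4.

The transition is from n = 4 to n = 3 (emission).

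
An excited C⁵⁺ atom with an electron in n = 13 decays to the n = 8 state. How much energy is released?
4.754951 eV

The energy levels are E_n = -13.6057 Z² eV / n².

Energy at n = 13: E_13 = -13.6057 × 6² / 13² = -2.898255621 eV
Energy at n = 8: E_8 = -13.6057 × 6² / 8² = -7.653206250 eV

For emission (electron falling to lower state), the photon energy is:
E_photon = E_13 - E_8 = |-2.898255621 - (-7.653206250)|
E_photon = 4.754951 eV

This energy is carried away by the emitted photon.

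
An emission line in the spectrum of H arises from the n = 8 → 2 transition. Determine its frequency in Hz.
7.71057e+14 Hz

First, find the transition energy:
E_8 = -13.6057 / 8² = -0.21258906 eV
E_2 = -13.6057 / 2² = -3.40142500 eV
|ΔE| = |E_2 - E_8| = 3.18883594 eV

Convert to Joules: E = 3.18883594 eV × (1.602177 × 10⁻¹⁹ J/eV) = 5.1090796e-19 J

Using E = hf:
f = E/h = 5.1090796e-19 J / (6.62607 × 10⁻³⁴ J·s)
f = 7.71057e+14 Hz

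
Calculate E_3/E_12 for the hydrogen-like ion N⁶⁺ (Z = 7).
16.00000

Using E_n = -13.6057 Z² / n² eV with Z = 7:

E_3 = -13.6057 × 7² / 3² = -666.6793 / 9 = -74.07547777778 eV
E_12 = -13.6057 × 7² / 12² = -666.6793 / 144 = -4.62971736111 eV

The ratio is:
E_3/E_12 = (-74.07547777778) / (-4.62971736111)
E_3/E_12 = (-666.6793/9) / (-666.6793/144)
E_3/E_12 = 144/9
E_3/E_12 = 16.00000
(Note: the Z² factors cancel in the ratio.)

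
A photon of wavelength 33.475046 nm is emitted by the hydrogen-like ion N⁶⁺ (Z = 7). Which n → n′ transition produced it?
n = 12 → n = 4

First, find the photon energy from the wavelength (hc = 1239.84 eV·nm):
E = hc/λ = 1239.84 eV·nm / 33.475046 nm = 37.037738 eV

The energy levels of N⁶⁺ satisfy E_n = -13.6057 × 7² / n² eV, so an emission n_i → n_f releases
ΔE = 13.6057 × 7² × (1/n_f² − 1/n_i²) eV.

Setting ΔE equal to the photon energy:
1/n_f² − 1/n_i² = 37.037738 / (13.6057 × 7²) = 0.055555554

Since 1/n_i² must be positive, we need 1/n_f² > 0.055555554, i.e. n_f ≤ 4. For each allowed n_f, solve n_i = (1/n_f² − 0.055555554)^(−1/2) and check whether it is a whole number:
  n_f = 1: 1/n_i² = 1.000000000 − 0.055555554 = 0.944444446 → n_i = 1.029  (not an integer) ✗
  n_f = 2: 1/n_i² = 0.250000000 − 0.055555554 = 0.194444446 → n_i = 2.268  (not an integer) ✗
  n_f = 3: 1/n_i² = 0.111111111 − 0.055555554 = 0.055555557 → n_i = 4.243  (not an integer) ✗
  n_f = 4: 1/n_i² = 0.062500000 − 0.055555554 = 0.006944446 → n_i = 12.000  → integer, n_i = 12 ✓

Only n_f = 4 gives an integer upper level, n_i = 12.

The transition is from n = 12 to n = 4 (emission).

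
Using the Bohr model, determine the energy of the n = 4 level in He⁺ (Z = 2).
-3.4014 eV

For hydrogen-like ions, the energy levels scale with Z²:
E_n = -13.6057 Z² / n² eV

For He⁺ (Z = 2) at n = 4:
E_4 = -13.6057 × 2² / 4²
E_4 = -13.6057 × 4 / 16
E_4 = -54.4228 / 16
E_4 = -3.4014 eV

The energy is 4 times more negative than hydrogen at the same n due to the stronger nuclear charge.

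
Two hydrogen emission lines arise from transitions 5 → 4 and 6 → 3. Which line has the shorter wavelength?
6 → 3

Calculate the energy for each transition:

Transition 5 → 4:
ΔE₁ = |E_4 - E_5| = |-13.6057/4² - (-13.6057/5²)|
ΔE₁ = |-0.85035625000 - (-0.54422800000)| = 0.30612825 eV

Transition 6 → 3:
ΔE₂ = |E_3 - E_6| = |-13.6057/3² - (-13.6057/6²)|
ΔE₂ = |-1.51174444444 - (-0.37793611111)| = 1.13380833 eV

Since 1.13380833 eV > 0.30612825 eV, the transition 6 → 3 emits the more energetic photon.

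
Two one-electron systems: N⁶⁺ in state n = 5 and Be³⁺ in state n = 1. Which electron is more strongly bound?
Be³⁺ at n = 1 (E = -217.691200 eV)

Using E_n = -13.6057 Z² / n² eV:

N⁶⁺ (Z = 7) at n = 5:
E = -13.6057 × 7² / 5² = -13.6057 × 49 / 25 = -26.667172000 eV

Be³⁺ (Z = 4) at n = 1:
E = -13.6057 × 4² / 1² = -13.6057 × 16 / 1 = -217.691200000 eV

Since -217.691200000 eV < -26.667172000 eV,
Be³⁺ at n = 1 is more tightly bound (requires more energy to ionize).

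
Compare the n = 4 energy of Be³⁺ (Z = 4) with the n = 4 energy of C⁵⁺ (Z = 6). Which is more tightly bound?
C⁵⁺ at n = 4 (E = -30.61 eV)

Using E_n = -13.6057 Z² / n² eV:

Be³⁺ (Z = 4) at n = 4:
E = -13.6057 × 4² / 4² = -13.6057 × 16 / 16 = -13.60570 eV

C⁵⁺ (Z = 6) at n = 4:
E = -13.6057 × 6² / 4² = -13.6057 × 36 / 16 = -30.61283 eV

Since -30.61283 eV < -13.60570 eV,
C⁵⁺ at n = 4 is more tightly bound (requires more energy to ionize).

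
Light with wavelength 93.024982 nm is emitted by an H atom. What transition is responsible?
n = 7 → n = 1

First, find the photon energy from the wavelength (hc = 1239.84 eV·nm):
E = hc/λ = 1239.84 eV·nm / 93.024982 nm = 13.328033 eV

The energy levels of hydrogen satisfy E_n = -13.6057 / n² eV, so an emission n_i → n_f releases
ΔE = 13.6057 × (1/n_f² − 1/n_i²) eV.

Setting ΔE equal to the photon energy:
1/n_f² − 1/n_i² = 13.328033 / 13.6057 = 0.97959186

Since 1/n_i² must be positive, we need 1/n_f² > 0.97959186, i.e. n_f ≤ 1. For each allowed n_f, solve n_i = (1/n_f² − 0.97959186)^(−1/2) and check whether it is a whole number:
  n_f = 1: 1/n_i² = 1.00000000 − 0.97959186 = 0.02040814 → n_i = 7.000  → integer, n_i = 7 ✓

Only n_f = 1 gives an integer upper level, n_i = 7.

The transition is from n = 7 to n = 1 (emission).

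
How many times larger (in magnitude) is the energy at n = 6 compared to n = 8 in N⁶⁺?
1.778

Using E_n = -13.6057 Z² / n² eV with Z = 7:

E_6 = -13.6057 × 7² / 6² = -666.6793 / 36 = -18.518869444 eV
E_8 = -13.6057 × 7² / 8² = -666.6793 / 64 = -10.416864063 eV

The ratio is:
E_6/E_8 = (-18.518869444) / (-10.416864063)
E_6/E_8 = (-666.6793/36) / (-666.6793/64)
E_6/E_8 = 64/36
E_6/E_8 = 1.778
(Note: the Z² factors cancel in the ratio.)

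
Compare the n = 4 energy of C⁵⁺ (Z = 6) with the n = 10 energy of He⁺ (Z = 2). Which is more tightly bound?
C⁵⁺ at n = 4 (E = -30.612825 eV)

Using E_n = -13.6057 Z² / n² eV:

C⁵⁺ (Z = 6) at n = 4:
E = -13.6057 × 6² / 4² = -13.6057 × 36 / 16 = -30.612825000 eV

He⁺ (Z = 2) at n = 10:
E = -13.6057 × 2² / 10² = -13.6057 × 4 / 100 = -0.544228000 eV

Since -30.612825000 eV < -0.544228000 eV,
C⁵⁺ at n = 4 is more tightly bound (requires more energy to ionize).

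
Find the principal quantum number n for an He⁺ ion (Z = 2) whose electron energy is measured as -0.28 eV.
n = 14

The exact energy levels follow E_n = -13.6057 Z² / n² eV with Z = 2.

The measured value (-0.28 eV) is reported to only 2 significant figures, so we must test candidate n values and see which one matches to that precision.

Candidate energies:
  n = 12:  E = -13.6057 × 2² / 12² = -0.37794 eV
  n = 13:  E = -13.6057 × 2² / 13² = -0.32203 eV
  n = 14:  E = -13.6057 × 2² / 14² = -0.27767 eV  ← matches
  n = 15:  E = -13.6057 × 2² / 15² = -0.24188 eV
  n = 16:  E = -13.6057 × 2² / 16² = -0.21259 eV

Checking against the measurement of -0.28 eV (2 sig figs), only n = 14 agrees:
E_14 = -0.27767 eV, which rounds to -0.28 eV ✓

Therefore n = 14.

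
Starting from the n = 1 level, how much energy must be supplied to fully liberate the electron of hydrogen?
13.61 eV

The ionization energy is the energy needed to remove the electron completely (n → ∞).

For hydrogen, E_n = -13.6057 eV / n².

At n = 1: E_1 = -13.6057 / 1² = -13.60570 eV
At n = ∞: E_∞ = 0 eV

Ionization energy = E_∞ - E_1 = 0 - (-13.60570) = 13.60570 eV
Ionization energy ≈ 13.61 eV

This is also called the binding energy of the electron in state n = 1.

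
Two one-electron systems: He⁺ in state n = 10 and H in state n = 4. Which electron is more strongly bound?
H at n = 4 (E = -0.8504 eV)

Using E_n = -13.6057 Z² / n² eV:

He⁺ (Z = 2) at n = 10:
E = -13.6057 × 2² / 10² = -13.6057 × 4 / 100 = -0.5442280 eV

H (Z = 1) at n = 4:
E = -13.6057 × 1² / 4² = -13.6057 × 1 / 16 = -0.8503563 eV

Since -0.8503563 eV < -0.5442280 eV,
H at n = 4 is more tightly bound (requires more energy to ionize).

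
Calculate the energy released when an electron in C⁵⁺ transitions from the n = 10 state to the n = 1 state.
484.90715 eV

The energy levels are E_n = -13.6057 Z² eV / n².

Energy at n = 10: E_10 = -13.6057 × 6² / 10² = -4.89805200 eV
Energy at n = 1: E_1 = -13.6057 × 6² / 1² = -489.80520000 eV

For emission (electron falling to lower state), the photon energy is:
E_photon = E_10 - E_1 = |-4.89805200 - (-489.80520000)|
E_photon = 484.90715 eV

This energy is carried away by the emitted photon.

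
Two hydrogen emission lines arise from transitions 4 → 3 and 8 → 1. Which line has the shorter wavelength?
8 → 1

Calculate the energy for each transition:

Transition 4 → 3:
ΔE₁ = |E_3 - E_4| = |-13.6057/3² - (-13.6057/4²)|
ΔE₁ = |-1.511744444 - (-0.850356250)| = 0.661388 eV

Transition 8 → 1:
ΔE₂ = |E_1 - E_8| = |-13.6057/1² - (-13.6057/8²)|
ΔE₂ = |-13.605700000 - (-0.212589063)| = 13.393111 eV

Since 13.393111 eV > 0.661388 eV, the transition 8 → 1 emits the more energetic photon.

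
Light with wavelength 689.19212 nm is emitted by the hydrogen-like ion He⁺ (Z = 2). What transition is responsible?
n = 12 → n = 5

First, find the photon energy from the wavelength (hc = 1239.84 eV·nm):
E = hc/λ = 1239.84 eV·nm / 689.19212 nm = 1.7989759 eV

The energy levels of He⁺ satisfy E_n = -13.6057 × 2² / n² eV, so an emission n_i → n_f releases
ΔE = 13.6057 × 2² × (1/n_f² − 1/n_i²) eV.

Setting ΔE equal to the photon energy:
1/n_f² − 1/n_i² = 1.7989759 / (13.6057 × 2²) = 0.033055556

Since 1/n_i² must be positive, we need 1/n_f² > 0.033055556, i.e. n_f ≤ 5. For each allowed n_f, solve n_i = (1/n_f² − 0.033055556)^(−1/2) and check whether it is a whole number:
  n_f = 1: 1/n_i² = 1.000000000 − 0.033055556 = 0.966944444 → n_i = 1.017  (not an integer) ✗
  n_f = 2: 1/n_i² = 0.250000000 − 0.033055556 = 0.216944444 → n_i = 2.147  (not an integer) ✗
  n_f = 3: 1/n_i² = 0.111111111 − 0.033055556 = 0.078055555 → n_i = 3.579  (not an integer) ✗
  n_f = 4: 1/n_i² = 0.062500000 − 0.033055556 = 0.029444444 → n_i = 5.828  (not an integer) ✗
  n_f = 5: 1/n_i² = 0.040000000 − 0.033055556 = 0.006944444 → n_i = 12.000  → integer, n_i = 12 ✓

Only n_f = 5 gives an integer upper level, n_i = 12.

The transition is from n = 12 to n = 5 (emission).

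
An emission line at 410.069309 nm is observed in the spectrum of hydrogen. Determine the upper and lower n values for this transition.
n = 6 → n = 2

First, find the photon energy from the wavelength (hc = 1239.84 eV·nm):
E = hc/λ = 1239.84 eV·nm / 410.069309 nm = 3.0234889 eV

The energy levels of hydrogen satisfy E_n = -13.6057 / n² eV, so an emission n_i → n_f releases
ΔE = 13.6057 × (1/n_f² − 1/n_i²) eV.

Setting ΔE equal to the photon energy:
1/n_f² − 1/n_i² = 3.0234889 / 13.6057 = 0.22222222

Since 1/n_i² must be positive, we need 1/n_f² > 0.22222222, i.e. n_f ≤ 2. For each allowed n_f, solve n_i = (1/n_f² − 0.22222222)^(−1/2) and check whether it is a whole number:
  n_f = 1: 1/n_i² = 1.00000000 − 0.22222222 = 0.77777778 → n_i = 1.134  (not an integer) ✗
  n_f = 2: 1/n_i² = 0.25000000 − 0.22222222 = 0.02777778 → n_i = 6.000  → integer, n_i = 6 ✓

Only n_f = 2 gives an integer upper level, n_i = 6.

The transition is from n = 6 to n = 2 (emission).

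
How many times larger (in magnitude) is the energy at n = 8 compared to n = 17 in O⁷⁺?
4.515625

Using E_n = -13.6057 Z² / n² eV with Z = 8:

E_8 = -13.6057 × 8² / 8² = -870.7648 / 64 = -13.60570000 eV
E_17 = -13.6057 × 8² / 17² = -870.7648 / 289 = -3.01302699 eV

The ratio is:
E_8/E_17 = (-13.60570000) / (-3.01302699)
E_8/E_17 = (-870.7648/64) / (-870.7648/289)
E_8/E_17 = 289/64
E_8/E_17 = 4.515625
(Note: the Z² factors cancel in the ratio.)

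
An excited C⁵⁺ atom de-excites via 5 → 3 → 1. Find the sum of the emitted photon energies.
470.212992 eV

The energy levels of C⁵⁺ are E_n = -13.6057 × 6² / n² eV.

First transition (5 → 3):
ΔE₁ = |E_3 - E_5|
ΔE₁ = |-54.422800000000 - (-19.592208000000)| = 34.830592000 eV

Second transition (3 → 1):
ΔE₂ = |E_1 - E_3|
ΔE₂ = |-489.805200000000 - (-54.422800000000)| = 435.382400000 eV

Total energy released:
E_total = ΔE₁ + ΔE₂ = 34.830592000 + 435.382400000 = 470.212992 eV

Note: This equals the direct transition 5 → 1: 470.212992 eV ✓
Energy is conserved regardless of the path taken.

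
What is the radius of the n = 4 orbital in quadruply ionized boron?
0.1693 nm (or 1.6934 Å)

The Bohr radius formula is:
r_n = n² a₀ / Z

where a₀ = 0.0529177 nm is the Bohr radius.

For B⁴⁺ (Z = 5) at n = 4:
r_4 = 4² × 0.0529177 nm / 5
r_4 = 16 × 0.0529177 nm / 5
r_4 = 0.84668 nm / 5
r_4 = 0.1693 nm

The electron orbits at approximately 0.1693 nm from the nucleus.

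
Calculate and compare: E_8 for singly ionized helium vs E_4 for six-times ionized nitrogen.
N⁶⁺ at n = 4 (E = -41.67 eV)

Using E_n = -13.6057 Z² / n² eV:

He⁺ (Z = 2) at n = 8:
E = -13.6057 × 2² / 8² = -13.6057 × 4 / 64 = -0.85036 eV

N⁶⁺ (Z = 7) at n = 4:
E = -13.6057 × 7² / 4² = -13.6057 × 49 / 16 = -41.66746 eV

Since -41.66746 eV < -0.85036 eV,
N⁶⁺ at n = 4 is more tightly bound (requires more energy to ionize).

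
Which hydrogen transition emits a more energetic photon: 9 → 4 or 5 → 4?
9 → 4

Calculate the energy for each transition:

Transition 9 → 4:
ΔE₁ = |E_4 - E_9| = |-13.6057/4² - (-13.6057/9²)|
ΔE₁ = |-0.850356250000 - (-0.167971604938)| = 0.682384645 eV

Transition 5 → 4:
ΔE₂ = |E_4 - E_5| = |-13.6057/4² - (-13.6057/5²)|
ΔE₂ = |-0.850356250000 - (-0.544228000000)| = 0.306128250 eV

Since 0.682384645 eV > 0.306128250 eV, the transition 9 → 4 emits the more energetic photon.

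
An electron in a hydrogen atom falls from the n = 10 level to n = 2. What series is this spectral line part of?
Balmer series

The spectral series in hydrogen are named based on the final (lower) energy level:
- Lyman series: n_final = 1 (ultraviolet)
- Balmer series: n_final = 2 (visible/near-UV)
- Paschen series: n_final = 3 (infrared)
- Brackett series: n_final = 4 (infrared)
- Pfund series: n_final = 5 (far infrared)

Since this transition ends at n = 2, it belongs to the Balmer series.

For reference, this 10 → 2 line has photon energy
ΔE = 13.6057 eV × (1/2² - 1/10²) = 3.265368000 eV,
corresponding to wavelength λ = hc/ΔE = 1239.84 eV·nm / 3.265368000 eV = 379.69380 nm in the visible/near-UV region.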